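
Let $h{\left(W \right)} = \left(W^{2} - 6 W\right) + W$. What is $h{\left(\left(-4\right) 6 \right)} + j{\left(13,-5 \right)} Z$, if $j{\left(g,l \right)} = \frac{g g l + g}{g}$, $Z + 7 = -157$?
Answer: $11192$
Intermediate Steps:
$h{\left(W \right)} = W^{2} - 5 W$
$Z = -164$ ($Z = -7 - 157 = -164$)
$j{\left(g,l \right)} = \frac{g + l g^{2}}{g}$ ($j{\left(g,l \right)} = \frac{g^{2} l + g}{g} = \frac{l g^{2} + g}{g} = \frac{g + l g^{2}}{g}$)
$h{\left(\left(-4\right) 6 \right)} + j{\left(13,-5 \right)} Z = \left(-4\right) 6 \left(-5 - 24\right) + \left(1 + 13 \left(-5\right)\right) \left(-164\right) = - 24 \left(-5 - 24\right) + \left(1 - 65\right) \left(-164\right) = \left(-24\right) \left(-29\right) - -10496 = 696 + 10496 = 11192$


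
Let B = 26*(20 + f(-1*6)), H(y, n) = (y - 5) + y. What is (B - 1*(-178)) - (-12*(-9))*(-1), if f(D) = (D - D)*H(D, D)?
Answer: 806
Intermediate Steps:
H(y, n) = -5 + 2*y (H(y, n) = (-5 + y) + y = -5 + 2*y)
f(D) = 0 (f(D) = (D - D)*(-5 + 2*D) = 0*(-5 + 2*D) = 0)
B = 520 (B = 26*(20 + 0) = 26*20 = 520)
(B - 1*(-178)) - (-12*(-9))*(-1) = (520 - 1*(-178)) - (-12*(-9))*(-1) = (520 + 178) - 108*(-1) = 698 - 1*(-108) = 698 + 108 = 806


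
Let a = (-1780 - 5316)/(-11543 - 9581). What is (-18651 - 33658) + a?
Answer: -276242055/5281 ≈ -52309.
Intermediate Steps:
a = 1774/5281 (a = -7096/(-21124) = -7096*(-1/21124) = 1774/5281 ≈ 0.33592)
(-18651 - 33658) + a = (-18651 - 33658) + 1774/5281 = -52309 + 1774/5281 = -276242055/5281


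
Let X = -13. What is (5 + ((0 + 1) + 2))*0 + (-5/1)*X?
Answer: 65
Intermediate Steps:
(5 + ((0 + 1) + 2))*0 + (-5/1)*X = (5 + ((0 + 1) + 2))*0 - 5/1*(-13) = (5 + (1 + 2))*0 - 5*1*(-13) = (5 + 3)*0 - 5*(-13) = 8*0 + 65 = 0 + 65 = 65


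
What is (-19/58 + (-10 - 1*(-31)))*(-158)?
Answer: -94721/29 ≈ -3266.2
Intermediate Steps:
(-19/58 + (-10 - 1*(-31)))*(-158) = (-19*1/58 + (-10 + 31))*(-158) = (-19/58 + 21)*(-158) = (1199/58)*(-158) = -94721/29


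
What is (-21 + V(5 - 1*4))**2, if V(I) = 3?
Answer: 324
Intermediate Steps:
(-21 + V(5 - 1*4))**2 = (-21 + 3)**2 = (-18)**2 = 324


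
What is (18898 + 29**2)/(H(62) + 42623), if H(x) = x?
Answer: 19739/42685 ≈ 0.46243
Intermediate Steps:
(18898 + 29**2)/(H(62) + 42623) = (18898 + 29**2)/(62 + 42623) = (18898 + 841)/42685 = 19739*(1/42685) = 19739/42685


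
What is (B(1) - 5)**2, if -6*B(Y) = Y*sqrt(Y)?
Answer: 961/36 ≈ 26.694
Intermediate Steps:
B(Y) = -Y**(3/2)/6 (B(Y) = -Y*sqrt(Y)/6 = -Y**(3/2)/6)
(B(1) - 5)**2 = (-1**(3/2)/6 - 5)**2 = (-1/6*1 - 5)**2 = (-1/6 - 5)**2 = (-31/6)**2 = 961/36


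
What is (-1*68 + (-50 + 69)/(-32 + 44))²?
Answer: 635209/144 ≈ 4411.2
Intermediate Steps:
(-1*68 + (-50 + 69)/(-32 + 44))² = (-68 + 19/12)² = (-797/12)² = 635209/144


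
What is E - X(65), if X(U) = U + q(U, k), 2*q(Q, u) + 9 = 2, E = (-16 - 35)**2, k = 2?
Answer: 5079/2 ≈ 2539.5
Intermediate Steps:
E = 2601 (E = (-51)**2 = 2601)
q(Q, u) = -7/2 (q(Q, u) = -9/2 + (1/2)*2 = -9/2 + 1 = -7/2)
X(U) = -7/2 + U (X(U) = U - 7/2 = -7/2 + U)
E - X(65) = 2601 - (-7/2 + 65) = 2601 - 1*123/2 = 2601 - 123/2 = 5079/2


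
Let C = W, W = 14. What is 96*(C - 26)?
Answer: -1152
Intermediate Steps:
C = 14
96*(C - 26) = 96*(14 - 26) = 96*(-12) = -1152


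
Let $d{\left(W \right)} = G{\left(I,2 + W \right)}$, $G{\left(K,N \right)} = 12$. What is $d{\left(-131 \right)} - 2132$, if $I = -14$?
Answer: $-2120$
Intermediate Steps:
$d{\left(W \right)} = 12$
$d{\left(-131 \right)} - 2132 = 12 - 2132 = -2120$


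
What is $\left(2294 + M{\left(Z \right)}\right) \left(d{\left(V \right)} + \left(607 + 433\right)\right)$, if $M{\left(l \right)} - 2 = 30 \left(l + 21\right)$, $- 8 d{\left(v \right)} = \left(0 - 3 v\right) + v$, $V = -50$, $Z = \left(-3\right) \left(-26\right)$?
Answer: $5410815$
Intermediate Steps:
$Z = 78$
$d{\left(v \right)} = \frac{v}{4}$ ($d{\left(v \right)} = - \frac{\left(0 - 3 v\right) + v}{8} = - \frac{- 3 v + v}{8} = - \frac{\left(-2\right) v}{8} = \frac{v}{4}$)
$M{\left(l \right)} = 632 + 30 l$ ($M{\left(l \right)} = 2 + 30 \left(l + 21\right) = 2 + 30 \left(21 + l\right) = 2 + \left(630 + 30 l\right) = 632 + 30 l$)
$\left(2294 + M{\left(Z \right)}\right) \left(d{\left(V \right)} + \left(607 + 433\right)\right) = \left(2294 + \left(632 + 30 \cdot 78\right)\right) \left(\frac{1}{4} \left(-50\right) + \left(607 + 433\right)\right) = \left(2294 + \left(632 + 2340\right)\right) \left(- \frac{25}{2} + 1040\right) = \left(2294 + 2972\right) \frac{2055}{2} = 5266 \cdot \frac{2055}{2} = 5410815$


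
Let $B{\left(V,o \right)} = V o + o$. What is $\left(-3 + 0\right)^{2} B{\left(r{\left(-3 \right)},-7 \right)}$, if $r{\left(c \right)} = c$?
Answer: $126$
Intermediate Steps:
$B{\left(V,o \right)} = o + V o$
$\left(-3 + 0\right)^{2} B{\left(r{\left(-3 \right)},-7 \right)} = \left(-3 + 0\right)^{2} \left(- 7 \left(1 - 3\right)\right) = \left(-3\right)^{2} \left(\left(-7\right) \left(-2\right)\right) = 9 \cdot 14 = 126$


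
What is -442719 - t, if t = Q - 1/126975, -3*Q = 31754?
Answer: -18290085658/42325 ≈ -4.3213e+5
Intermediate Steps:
Q = -31754/3 (Q = -1/3*31754 = -31754/3 ≈ -10585.)
t = -447996017/42325 (t = -31754/3 - 1/126975 = -447996017/42325 ≈ -10585.)
-442719 - t = -442719 - 1*(-447996017/42325) = -442719 + 447996017/42325 = -18290085658/42325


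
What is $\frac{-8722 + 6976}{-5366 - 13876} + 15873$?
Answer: $\frac{16968334}{1069} \approx 15873.0$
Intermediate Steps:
$\frac{-8722 + 6976}{-5366 - 13876} + 15873 = - \frac{1746}{-19242} + 15873 = \left(-1746\right) \left(- \frac{1}{19242}\right) + 15873 = \frac{97}{1069} + 15873 = \frac{16968334}{1069}$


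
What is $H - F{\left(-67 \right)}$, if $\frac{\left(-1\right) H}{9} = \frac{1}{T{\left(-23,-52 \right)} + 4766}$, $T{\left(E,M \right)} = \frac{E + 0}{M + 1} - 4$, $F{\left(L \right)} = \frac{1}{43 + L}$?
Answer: $\frac{231869}{5829240} \approx 0.039777$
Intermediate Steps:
$T{\left(E,M \right)} = -4 + \frac{E}{1 + M}$ ($T{\left(E,M \right)} = \frac{E}{1 + M} - 4 = -4 + \frac{E}{1 + M}$)
$H = - \frac{459}{242885}$ ($H = - \frac{9}{\frac{-4 - 23 - -208}{1 - 52} + 4766} = - \frac{9}{\frac{-4 - 23 + 208}{-51} + 4766} = - \frac{9}{\left(- \frac{1}{51}\right) 181 + 4766} = - \frac{9}{- \frac{181}{51} + 4766} = - \frac{9}{\frac{242885}{51}} = \left(-9\right) \frac{51}{242885} = - \frac{459}{242885} \approx -0.0018898$)
$H - F{\left(-67 \right)} = - \frac{459}{242885} - \frac{1}{43 - 67} = - \frac{459}{242885} - \frac{1}{-24} = - \frac{459}{242885} - - \frac{1}{24} = - \frac{459}{242885} + \frac{1}{24} = \frac{231869}{5829240}$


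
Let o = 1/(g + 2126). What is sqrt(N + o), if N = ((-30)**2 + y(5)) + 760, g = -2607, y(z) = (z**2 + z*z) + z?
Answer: sqrt(396783634)/481 ≈ 41.413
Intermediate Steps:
y(z) = z + 2*z**2 (y(z) = (z**2 + z**2) + z = 2*z**2 + z = z + 2*z**2)
N = 1715 (N = ((-30)**2 + 5*(1 + 2*5)) + 760 = (900 + 5*(1 + 10)) + 760 = (900 + 5*11) + 760 = (900 + 55) + 760 = 955 + 760 = 1715)
o = -1/481 (o = 1/(-2607 + 2126) = 1/(-481) = -1/481 ≈ -0.0020790)
sqrt(N + o) = sqrt(1715 - 1/481) = sqrt(824914/481) = sqrt(396783634)/481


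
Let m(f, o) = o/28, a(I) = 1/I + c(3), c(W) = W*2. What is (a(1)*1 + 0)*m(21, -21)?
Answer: -21/4 ≈ -5.2500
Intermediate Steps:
c(W) = 2*W
a(I) = 6 + 1/I (a(I) = 1/I + 2*3 = 1/I + 6 = 6 + 1/I)
m(f, o) = o/28 (m(f, o) = o*(1/28) = o/28)
(a(1)*1 + 0)*m(21, -21) = ((6 + 1/1)*1 + 0)*((1/28)*(-21)) = ((6 + 1)*1 + 0)*(-¾) = (7*1 + 0)*(-¾) = (7 + 0)*(-¾) = 7*(-¾) = -21/4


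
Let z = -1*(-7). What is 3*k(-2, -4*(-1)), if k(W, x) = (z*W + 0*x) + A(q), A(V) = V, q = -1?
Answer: -45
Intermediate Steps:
z = 7
k(W, x) = -1 + 7*W (k(W, x) = (7*W + 0*x) - 1 = (7*W + 0) - 1 = 7*W - 1 = -1 + 7*W)
3*k(-2, -4*(-1)) = 3*(-1 + 7*(-2)) = 3*(-1 - 14) = 3*(-15) = -45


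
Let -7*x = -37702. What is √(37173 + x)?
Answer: √42559 ≈ 206.30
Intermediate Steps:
x = 5386 (x = -⅐*(-37702) = 5386)
√(37173 + x) = √(37173 + 5386) = √42559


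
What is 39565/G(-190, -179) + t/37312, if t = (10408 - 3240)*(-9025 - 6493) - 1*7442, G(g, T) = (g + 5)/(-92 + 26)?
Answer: 7685296627/690272 ≈ 11134.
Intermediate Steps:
G(g, T) = -5/66 - g/66 (G(g, T) = (5 + g)/(-66) = (5 + g)*(-1/66) = -5/66 - g/66)
t = -111240466 (t = 7168*(-15518) - 7442 = -111233024 - 7442 = -111240466)
39565/G(-190, -179) + t/37312 = 39565/(-5/66 - 1/66*(-190)) - 111240466/37312 = 39565/(-5/66 + 95/33) - 111240466*1/37312 = 39565/(185/66) - 55620233/18656 = 39565*(66/185) - 55620233/18656 = 522258/37 - 55620233/18656 = 7685296627/690272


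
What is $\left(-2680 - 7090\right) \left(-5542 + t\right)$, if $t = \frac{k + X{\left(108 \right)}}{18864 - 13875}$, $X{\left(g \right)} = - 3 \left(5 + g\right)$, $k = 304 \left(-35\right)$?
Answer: $\frac{270238366090}{4989} \approx 5.4167 \cdot 10^{7}$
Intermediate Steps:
$k = -10640$
$X{\left(g \right)} = -15 - 3 g$
$t = - \frac{10979}{4989}$ ($t = \frac{-10640 - 339}{18864 - 13875} = \frac{-10640 - 339}{4989} = \left(-10640 - 339\right) \frac{1}{4989} = \left(-10979\right) \frac{1}{4989} = - \frac{10979}{4989} \approx -2.2006$)
$\left(-2680 - 7090\right) \left(-5542 + t\right) = \left(-2680 - 7090\right) \left(-5542 - \frac{10979}{4989}\right) = \left(-9770\right) \left(- \frac{27660017}{4989}\right) = \frac{270238366090}{4989}$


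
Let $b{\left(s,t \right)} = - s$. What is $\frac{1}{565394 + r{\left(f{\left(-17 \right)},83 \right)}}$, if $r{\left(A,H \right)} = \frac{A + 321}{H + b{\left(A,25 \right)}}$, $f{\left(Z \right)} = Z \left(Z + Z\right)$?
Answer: $\frac{495}{279869131} \approx 1.7687 \cdot 10^{-6}$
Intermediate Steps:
$f{\left(Z \right)} = 2 Z^{2}$ ($f{\left(Z \right)} = Z 2 Z = 2 Z^{2}$)
$r{\left(A,H \right)} = \frac{321 + A}{H - A}$ ($r{\left(A,H \right)} = \frac{A + 321}{H - A} = \frac{321 + A}{H - A}$)
$\frac{1}{565394 + r{\left(f{\left(-17 \right)},83 \right)}} = \frac{1}{565394 + \frac{-321 - 2 \left(-17\right)^{2}}{2 \left(-17\right)^{2} - 83}} = \frac{1}{565394 + \frac{-321 - 2 \cdot 289}{2 \cdot 289 - 83}} = \frac{1}{565394 + \frac{-321 - 578}{578 - 83}} = \frac{1}{565394 + \frac{-321 - 578}{495}} = \frac{1}{565394 + \frac{1}{495} \left(-899\right)} = \frac{1}{565394 - \frac{899}{495}} = \frac{1}{\frac{279869131}{495}} = \frac{495}{279869131}$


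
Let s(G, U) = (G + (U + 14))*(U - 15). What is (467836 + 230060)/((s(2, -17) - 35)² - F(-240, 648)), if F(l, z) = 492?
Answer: -232632/161 ≈ -1444.9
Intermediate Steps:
s(G, U) = (-15 + U)*(14 + G + U) (s(G, U) = (G + (14 + U))*(-15 + U) = (14 + G + U)*(-15 + U) = (-15 + U)*(14 + G + U))
(467836 + 230060)/((s(2, -17) - 35)² - F(-240, 648)) = (467836 + 230060)/(((-210 + (-17)² - 1*(-17) - 15*2 + 2*(-17)) - 35)² - 1*492) = 697896/(((-210 + 289 + 17 - 30 - 34) - 35)² - 492) = 697896/((32 - 35)² - 492) = 697896/((-3)² - 492) = 697896/(9 - 492) = 697896/(-483) = 697896*(-1/483) = -232632/161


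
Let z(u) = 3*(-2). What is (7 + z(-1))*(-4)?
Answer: -4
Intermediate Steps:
z(u) = -6
(7 + z(-1))*(-4) = (7 - 6)*(-4) = 1*(-4) = -4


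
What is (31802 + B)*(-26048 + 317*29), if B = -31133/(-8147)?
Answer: -4367501765085/8147 ≈ -5.3609e+8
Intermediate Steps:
B = 31133/8147 (B = -31133*(-1/8147) = 31133/8147 ≈ 3.8214)
(31802 + B)*(-26048 + 317*29) = (31802 + 31133/8147)*(-26048 + 317*29) = 259122027*(-26048 + 9193)/8147 = (259122027/8147)*(-16855) = -4367501765085/8147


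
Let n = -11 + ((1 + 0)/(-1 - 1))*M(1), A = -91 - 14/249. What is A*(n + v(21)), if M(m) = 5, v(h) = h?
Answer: -113365/166 ≈ -682.92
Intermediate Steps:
A = -22673/249 (A = -91 - 14/249 = -22673/249 ≈ -91.056)
n = -27/2 (n = -11 + ((1 + 0)/(-1 - 1))*5 = -11 + (1/(-2))*5 = -11 + (1*(-½))*5 = -11 - ½*5 = -11 - 5/2 = -27/2 ≈ -13.500)
A*(n + v(21)) = -22673*(-27/2 + 21)/249 = -22673/249*15/2 = -113365/166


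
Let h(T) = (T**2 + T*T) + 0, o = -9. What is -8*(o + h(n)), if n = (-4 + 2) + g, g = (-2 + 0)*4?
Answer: -1528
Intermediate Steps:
g = -8 (g = -2*4 = -8)
n = -10 (n = (-4 + 2) - 8 = -2 - 8 = -10)
h(T) = 2*T**2 (h(T) = (T**2 + T**2) + 0 = 2*T**2 + 0 = 2*T**2)
-8*(o + h(n)) = -8*(-9 + 2*(-10)**2) = -8*(-9 + 2*100) = -8*(-9 + 200) = -8*191 = -1528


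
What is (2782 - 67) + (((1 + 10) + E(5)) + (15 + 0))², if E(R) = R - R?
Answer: 3391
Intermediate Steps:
E(R) = 0
(2782 - 67) + (((1 + 10) + E(5)) + (15 + 0))² = (2782 - 67) + (((1 + 10) + 0) + (15 + 0))² = 2715 + ((11 + 0) + 15)² = 2715 + (11 + 15)² = 2715 + 26² = 2715 + 676 = 3391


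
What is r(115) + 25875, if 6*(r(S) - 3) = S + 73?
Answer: 77728/3 ≈ 25909.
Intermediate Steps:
r(S) = 91/6 + S/6 (r(S) = 3 + (S + 73)/6 = 3 + (73 + S)/6 = 3 + (73/6 + S/6) = 91/6 + S/6)
r(115) + 25875 = (91/6 + (1/6)*115) + 25875 = (91/6 + 115/6) + 25875 = 103/3 + 25875 = 77728/3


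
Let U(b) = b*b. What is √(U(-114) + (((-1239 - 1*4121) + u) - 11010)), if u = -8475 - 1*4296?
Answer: I*√16145 ≈ 127.06*I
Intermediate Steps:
U(b) = b²
u = -12771 (u = -8475 - 4296 = -12771)
√(U(-114) + (((-1239 - 1*4121) + u) - 11010)) = √((-114)² + (((-1239 - 1*4121) - 12771) - 11010)) = √(12996 + (((-1239 - 4121) - 12771) - 11010)) = √(12996 + ((-5360 - 12771) - 11010)) = √(12996 + (-18131 - 11010)) = √(12996 - 29141) = √(-16145) = I*√16145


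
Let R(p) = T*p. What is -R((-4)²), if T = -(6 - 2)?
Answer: 64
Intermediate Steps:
T = -4 (T = -1*4 = -4)
R(p) = -4*p
-R((-4)²) = -(-4)*(-4)² = -(-4)*16 = -1*(-64) = 64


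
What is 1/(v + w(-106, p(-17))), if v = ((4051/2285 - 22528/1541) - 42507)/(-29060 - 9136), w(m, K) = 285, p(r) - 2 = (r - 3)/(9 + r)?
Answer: 11207931855/3206737265732 ≈ 0.0034951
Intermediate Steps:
p(r) = 2 + (-3 + r)/(9 + r) (p(r) = 2 + (r - 3)/(9 + r) = 2 + (-3 + r)/(9 + r))
v = 12476687057/11207931855 (v = ((4051*(1/2285) - 22528*1/1541) - 42507)/(-38196) = ((4051/2285 - 22528/1541) - 42507)*(-1/38196) = (-45233889/3521185 - 42507)*(-1/38196) = -149720244684/3521185*(-1/38196) = 12476687057/11207931855 ≈ 1.1132)
1/(v + w(-106, p(-17))) = 1/(12476687057/11207931855 + 285) = 1/(3206737265732/11207931855) = 11207931855/3206737265732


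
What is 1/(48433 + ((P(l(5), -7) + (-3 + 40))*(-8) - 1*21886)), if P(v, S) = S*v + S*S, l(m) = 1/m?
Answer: 5/129351 ≈ 3.8654e-5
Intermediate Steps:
P(v, S) = S**2 + S*v (P(v, S) = S*v + S**2 = S**2 + S*v)
1/(48433 + ((P(l(5), -7) + (-3 + 40))*(-8) - 1*21886)) = 1/(48433 + ((-7*(-7 + 1/5) + (-3 + 40))*(-8) - 1*21886)) = 1/(48433 + ((-7*(-7 + 1/5) + 37)*(-8) - 21886)) = 1/(48433 + ((-7*(-34/5) + 37)*(-8) - 21886)) = 1/(48433 + ((238/5 + 37)*(-8) - 21886)) = 1/(48433 + ((423/5)*(-8) - 21886)) = 1/(48433 + (-3384/5 - 21886)) = 1/(48433 - 112814/5) = 1/(129351/5) = 5/129351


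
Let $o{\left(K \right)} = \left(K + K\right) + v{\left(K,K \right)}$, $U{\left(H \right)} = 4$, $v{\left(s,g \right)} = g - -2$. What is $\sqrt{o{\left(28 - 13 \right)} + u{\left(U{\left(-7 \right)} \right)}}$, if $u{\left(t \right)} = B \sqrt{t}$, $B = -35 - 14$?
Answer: $i \sqrt{51} \approx 7.1414 i$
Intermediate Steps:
$B = -49$ ($B = -35 - 14 = -49$)
$v{\left(s,g \right)} = 2 + g$ ($v{\left(s,g \right)} = g + 2 = 2 + g$)
$u{\left(t \right)} = - 49 \sqrt{t}$
$o{\left(K \right)} = 2 + 3 K$ ($o{\left(K \right)} = \left(K + K\right) + \left(2 + K\right) = 2 K + \left(2 + K\right) = 2 + 3 K$)
$\sqrt{o{\left(28 - 13 \right)} + u{\left(U{\left(-7 \right)} \right)}} = \sqrt{\left(2 + 3 \left(28 - 13\right)\right) - 49 \sqrt{4}} = \sqrt{\left(2 + 3 \cdot 15\right) - 98} = \sqrt{\left(2 + 45\right) - 98} = \sqrt{47 - 98} = \sqrt{-51} = i \sqrt{51}$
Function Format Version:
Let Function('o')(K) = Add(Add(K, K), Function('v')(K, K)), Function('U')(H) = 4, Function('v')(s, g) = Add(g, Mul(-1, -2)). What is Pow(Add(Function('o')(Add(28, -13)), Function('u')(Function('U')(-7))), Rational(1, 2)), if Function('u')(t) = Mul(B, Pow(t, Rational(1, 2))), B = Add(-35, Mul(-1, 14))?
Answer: Mul(I, Pow(51, Rational(1, 2))) ≈ Mul(7.1414, I)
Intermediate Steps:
B = -49 (B = Add(-35, -14) = -49)
Function('v')(s, g) = Add(2, g) (Function('v')(s, g) = Add(g, 2) = Add(2, g))
Function('u')(t) = Mul(-49, Pow(t, Rational(1, 2)))
Function('o')(K) = Add(2, Mul(3, K)) (Function('o')(K) = Add(Add(K, K), Add(2, K)) = Add(Mul(2, K), Add(2, K)) = Add(2, Mul(3, K)))
Pow(Add(Function('o')(Add(28, -13)), Function('u')(Function('U')(-7))), Rational(1, 2)) = Pow(Add(Add(2, Mul(3, Add(28, -13))), Mul(-49, Pow(4, Rational(1, 2)))), Rational(1, 2)) = Pow(Add(Add(2, Mul(3, 15)), Mul(-49, 2)), Rational(1, 2)) = Pow(Add(Add(2, 45), -98), Rational(1, 2)) = Pow(Add(47, -98), Rational(1, 2)) = Pow(-51, Rational(1, 2)) = Mul(I, Pow(51, Rational(1, 2)))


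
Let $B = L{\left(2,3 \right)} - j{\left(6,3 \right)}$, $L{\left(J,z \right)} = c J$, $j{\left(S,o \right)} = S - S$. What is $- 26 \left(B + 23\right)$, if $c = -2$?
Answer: $-494$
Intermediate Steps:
$j{\left(S,o \right)} = 0$
$L{\left(J,z \right)} = - 2 J$
$B = -4$ ($B = \left(-2\right) 2 - 0 = -4 + 0 = -4$)
$- 26 \left(B + 23\right) = - 26 \left(-4 + 23\right) = \left(-26\right) 19 = -494$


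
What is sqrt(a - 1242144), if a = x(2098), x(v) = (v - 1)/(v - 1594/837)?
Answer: 3*I*sqrt(6637769891207983)/219304 ≈ 1114.5*I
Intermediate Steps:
x(v) = (-1 + v)/(-1594/837 + v) (x(v) = (-1 + v)/(v - 1594*1/837) = (-1 + v)/(v - 1594/837) = (-1 + v)/(-1594/837 + v))
a = 1755189/1754432 (a = 837*(-1 + 2098)/(-1594 + 837*2098) = 837*2097/(-1594 + 1756026) = 837*2097/1754432 = 837*(1/1754432)*2097 = 1755189/1754432 ≈ 1.0004)
sqrt(a - 1242144) = sqrt(1755189/1754432 - 1242144) = sqrt(-2179255427019/1754432) = 3*I*sqrt(6637769891207983)/219304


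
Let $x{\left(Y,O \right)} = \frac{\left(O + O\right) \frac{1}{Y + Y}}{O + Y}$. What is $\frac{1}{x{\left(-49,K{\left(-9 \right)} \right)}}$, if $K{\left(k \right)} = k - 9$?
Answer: $- \frac{3283}{18} \approx -182.39$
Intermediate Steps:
$K{\left(k \right)} = -9 + k$
$x{\left(Y,O \right)} = \frac{O}{Y \left(O + Y\right)}$ ($x{\left(Y,O \right)} = \frac{2 O \frac{1}{2 Y}}{O + Y} = \frac{O \frac{1}{Y}}{O + Y} = \frac{O}{Y \left(O + Y\right)}$)
$\frac{1}{x{\left(-49,K{\left(-9 \right)} \right)}} = \frac{1}{\left(-9 - 9\right) \frac{1}{-49} \frac{1}{\left(-9 - 9\right) - 49}} = \frac{1}{\left(-18\right) \left(- \frac{1}{49}\right) \frac{1}{-18 - 49}} = \frac{1}{\left(-18\right) \left(- \frac{1}{49}\right) \frac{1}{-67}} = \frac{1}{\left(-18\right) \left(- \frac{1}{49}\right) \left(- \frac{1}{67}\right)} = \frac{1}{- \frac{18}{3283}} = - \frac{3283}{18}$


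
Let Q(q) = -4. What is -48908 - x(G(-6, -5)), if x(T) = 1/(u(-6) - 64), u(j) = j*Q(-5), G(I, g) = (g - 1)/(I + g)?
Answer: -1956319/40 ≈ -48908.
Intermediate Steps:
G(I, g) = (-1 + g)/(I + g)
u(j) = -4*j (u(j) = j*(-4) = -4*j)
x(T) = -1/40 (x(T) = 1/(-4*(-6) - 64) = 1/(24 - 64) = 1/(-40) = -1/40)
-48908 - x(G(-6, -5)) = -48908 - 1*(-1/40) = -48908 + 1/40 = -1956319/40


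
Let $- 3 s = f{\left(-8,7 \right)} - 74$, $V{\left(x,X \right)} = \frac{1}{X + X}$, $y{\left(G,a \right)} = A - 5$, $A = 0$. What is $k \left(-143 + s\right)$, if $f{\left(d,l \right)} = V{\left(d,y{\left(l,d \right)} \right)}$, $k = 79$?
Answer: $- \frac{93457}{10} \approx -9345.7$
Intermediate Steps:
$y{\left(G,a \right)} = -5$ ($y{\left(G,a \right)} = 0 - 5 = -5$)
$V{\left(x,X \right)} = \frac{1}{2 X}$
$f{\left(d,l \right)} = - \frac{1}{10}$ ($f{\left(d,l \right)} = \frac{1}{2 \left(-5\right)} = \frac{1}{2} \left(- \frac{1}{5}\right) = - \frac{1}{10}$)
$s = \frac{247}{10}$ ($s = - \frac{- \frac{1}{10} - 74}{3} = \left(- \frac{1}{3}\right) \left(- \frac{741}{10}\right) = \frac{247}{10} \approx 24.7$)
$k \left(-143 + s\right) = 79 \left(-143 + \frac{247}{10}\right) = 79 \left(- \frac{1183}{10}\right) = - \frac{93457}{10}$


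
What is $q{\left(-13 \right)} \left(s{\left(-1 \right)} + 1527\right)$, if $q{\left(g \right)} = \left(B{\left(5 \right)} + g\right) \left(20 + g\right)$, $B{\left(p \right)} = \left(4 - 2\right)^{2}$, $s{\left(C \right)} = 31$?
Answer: $-98154$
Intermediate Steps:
$B{\left(p \right)} = 4$ ($B{\left(p \right)} = 2^{2} = 4$)
$q{\left(g \right)} = \left(4 + g\right) \left(20 + g\right)$
$q{\left(-13 \right)} \left(s{\left(-1 \right)} + 1527\right) = \left(80 + \left(-13\right)^{2} + 24 \left(-13\right)\right) \left(31 + 1527\right) = \left(80 + 169 - 312\right) 1558 = \left(-63\right) 1558 = -98154$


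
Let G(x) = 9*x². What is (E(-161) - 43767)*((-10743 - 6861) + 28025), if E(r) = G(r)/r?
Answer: -471195936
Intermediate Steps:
E(r) = 9*r (E(r) = (9*r²)/r = 9*r)
(E(-161) - 43767)*((-10743 - 6861) + 28025) = (9*(-161) - 43767)*((-10743 - 6861) + 28025) = (-1449 - 43767)*(-17604 + 28025) = -45216*10421 = -471195936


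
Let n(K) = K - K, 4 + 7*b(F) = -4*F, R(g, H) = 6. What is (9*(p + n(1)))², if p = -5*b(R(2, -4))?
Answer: 32400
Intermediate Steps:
b(F) = -4/7 - 4*F/7 (b(F) = -4/7 + (-4*F)/7 = -4/7 - 4*F/7)
n(K) = 0
p = 20 (p = -5*(-4/7 - 4/7*6) = -5*(-4/7 - 24/7) = -5*(-4) = 20)
(9*(p + n(1)))² = (9*(20 + 0))² = (9*20)² = 180² = 32400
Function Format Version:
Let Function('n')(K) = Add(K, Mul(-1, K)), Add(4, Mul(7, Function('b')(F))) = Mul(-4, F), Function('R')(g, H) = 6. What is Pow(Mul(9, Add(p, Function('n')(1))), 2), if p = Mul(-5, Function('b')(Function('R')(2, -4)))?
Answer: 32400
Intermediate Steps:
Function('b')(F) = Add(Rational(-4, 7), Mul(Rational(-4, 7), F)) (Function('b')(F) = Add(Rational(-4, 7), Mul(Rational(1, 7), Mul(-4, F))) = Add(Rational(-4, 7), Mul(Rational(-4, 7), F)))
Function('n')(K) = 0
p = 20 (p = Mul(-5, Add(Rational(-4, 7), Mul(Rational(-4, 7), 6))) = Mul(-5, Add(Rational(-4, 7), Rational(-24, 7))) = Mul(-5, -4) = 20)
Pow(Mul(9, Add(p, Function('n')(1))), 2) = Pow(Mul(9, Add(20, 0)), 2) = Pow(Mul(9, 20), 2) = Pow(180, 2) = 32400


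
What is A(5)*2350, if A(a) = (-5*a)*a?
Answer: -293750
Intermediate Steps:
A(a) = -5*a²
A(5)*2350 = -5*5²*2350 = -5*25*2350 = -125*2350 = -293750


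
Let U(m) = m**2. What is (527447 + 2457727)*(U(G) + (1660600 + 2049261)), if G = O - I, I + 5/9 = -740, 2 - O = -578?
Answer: 16280326954964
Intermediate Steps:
O = 580 (O = 2 - 1*(-578) = 2 + 578 = 580)
I = -6665/9 (I = -5/9 - 740 = -6665/9 ≈ -740.56)
G = 11885/9 (G = 580 - 1*(-6665/9) = 580 + 6665/9 = 11885/9 ≈ 1320.6)
(527447 + 2457727)*(U(G) + (1660600 + 2049261)) = (527447 + 2457727)*((11885/9)**2 + (1660600 + 2049261)) = 2985174*(141253225/81 + 3709861) = 2985174*(441751966/81) = 16280326954964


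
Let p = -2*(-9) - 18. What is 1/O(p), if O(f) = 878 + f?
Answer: 1/878 ≈ 0.0011390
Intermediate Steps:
p = 0 (p = 18 - 18 = 0)
1/O(p) = 1/(878 + 0) = 1/878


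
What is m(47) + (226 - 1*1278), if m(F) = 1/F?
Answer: -49443/47 ≈ -1052.0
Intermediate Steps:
m(47) + (226 - 1*1278) = 1/47 + (226 - 1*1278) = 1/47 + (226 - 1278) = 1/47 - 1052 = -49443/47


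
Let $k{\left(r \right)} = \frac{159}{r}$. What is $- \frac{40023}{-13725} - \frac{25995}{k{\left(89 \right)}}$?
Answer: $- \frac{1175821434}{80825} \approx -14548.0$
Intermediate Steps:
$- \frac{40023}{-13725} - \frac{25995}{k{\left(89 \right)}} = - \frac{40023}{-13725} - \frac{25995}{159 \cdot \frac{1}{89}} = \left(-40023\right) \left(- \frac{1}{13725}\right) - \frac{25995}{159 \cdot \frac{1}{89}} = \frac{4447}{1525} - \frac{25995}{\frac{159}{89}} = \frac{4447}{1525} - \frac{771185}{53} = - \frac{1175821434}{80825}$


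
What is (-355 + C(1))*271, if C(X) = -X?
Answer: -96476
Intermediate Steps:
(-355 + C(1))*271 = (-355 - 1*1)*271 = (-355 - 1)*271 = -356*271 = -96476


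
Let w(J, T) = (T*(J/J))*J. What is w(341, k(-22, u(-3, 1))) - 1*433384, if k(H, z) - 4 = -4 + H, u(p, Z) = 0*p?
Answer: -440886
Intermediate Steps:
u(p, Z) = 0
k(H, z) = H (k(H, z) = 4 + (-4 + H) = H)
w(J, T) = J*T (w(J, T) = (T*1)*J = T*J = J*T)
w(341, k(-22, u(-3, 1))) - 1*433384 = 341*(-22) - 1*433384 = -7502 - 433384 = -440886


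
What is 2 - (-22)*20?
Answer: 442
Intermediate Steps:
2 - (-22)*20 = 2 - 22*(-20) = 2 + 440 = 442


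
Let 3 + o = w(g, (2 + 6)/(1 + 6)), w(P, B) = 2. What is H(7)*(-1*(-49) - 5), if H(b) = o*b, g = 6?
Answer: -308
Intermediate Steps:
o = -1 (o = -3 + 2 = -1)
H(b) = -b
H(7)*(-1*(-49) - 5) = (-1*7)*(-1*(-49) - 5) = -7*(49 - 5) = -7*44 = -308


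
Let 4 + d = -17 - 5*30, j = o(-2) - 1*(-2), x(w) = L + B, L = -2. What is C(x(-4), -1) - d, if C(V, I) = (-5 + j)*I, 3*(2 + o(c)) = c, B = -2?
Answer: 530/3 ≈ 176.67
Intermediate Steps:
o(c) = -2 + c/3
x(w) = -4 (x(w) = -2 - 2 = -4)
j = -⅔ (j = (-2 + (⅓)*(-2)) - 1*(-2) = (-2 - ⅔) + 2 = -8/3 + 2 = -⅔ ≈ -0.66667)
C(V, I) = -17*I/3 (C(V, I) = (-5 - ⅔)*I = -17*I/3)
d = -171 (d = -4 + (-17 - 5*30) = -4 + (-17 - 150) = -4 - 167 = -171)
C(x(-4), -1) - d = -17/3*(-1) - 1*(-171) = 17/3 + 171 = 530/3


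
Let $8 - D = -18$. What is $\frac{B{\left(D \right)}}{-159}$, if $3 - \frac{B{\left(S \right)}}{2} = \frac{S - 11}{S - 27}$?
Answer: $- \frac{12}{53} \approx -0.22642$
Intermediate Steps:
$D = 26$ ($D = 8 - -18 = 8 + 18 = 26$)
$B{\left(S \right)} = 6 - \frac{2 \left(-11 + S\right)}{-27 + S}$ ($B{\left(S \right)} = 6 - 2 \frac{S - 11}{S - 27} = 6 - 2 \frac{-11 + S}{-27 + S} = 6 - \frac{2 \left(-11 + S\right)}{-27 + S}$)
$\frac{B{\left(D \right)}}{-159} = \frac{4 \frac{1}{-27 + 26} \left(-35 + 26\right)}{-159} = 4 \frac{1}{-1} \left(-9\right) \left(- \frac{1}{159}\right) = 4 \left(-1\right) \left(-9\right) \left(- \frac{1}{159}\right) = 36 \left(- \frac{1}{159}\right) = - \frac{12}{53}$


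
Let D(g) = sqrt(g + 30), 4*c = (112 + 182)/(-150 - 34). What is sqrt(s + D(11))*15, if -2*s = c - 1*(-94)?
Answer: 15*sqrt(-1584470 + 33856*sqrt(41))/184 ≈ 95.338*I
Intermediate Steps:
c = -147/368 (c = ((112 + 182)/(-150 - 34))/4 = (294/(-184))/4 = (294*(-1/184))/4 = (1/4)*(-147/92) = -147/368 ≈ -0.39946)
D(g) = sqrt(30 + g)
s = -34445/736 (s = -(-147/368 - 1*(-94))/2 = -(-147/368 + 94)/2 = -1/2*34445/368 = -34445/736 ≈ -46.800)
sqrt(s + D(11))*15 = sqrt(-34445/736 + sqrt(30 + 11))*15 = sqrt(-34445/736 + sqrt(41))*15 = 15*sqrt(-34445/736 + sqrt(41))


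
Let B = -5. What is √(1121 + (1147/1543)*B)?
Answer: 24*√4618199/1543 ≈ 33.426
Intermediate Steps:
√(1121 + (1147/1543)*B) = √(1121 + (1147/1543)*(-5)) = √(1121 - 5735/1543) = √(1723968/1543) = 24*√4618199/1543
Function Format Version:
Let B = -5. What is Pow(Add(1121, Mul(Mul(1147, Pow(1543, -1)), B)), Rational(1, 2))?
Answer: Mul(Rational(24, 1543), Pow(4618199, Rational(1, 2))) ≈ 33.426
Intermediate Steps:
Pow(Add(1121, Mul(Mul(1147, Pow(1543, -1)), B)), Rational(1, 2)) = Pow(Add(1121, Mul(Mul(1147, Pow(1543, -1)), -5)), Rational(1, 2)) = Pow(Add(1121, Mul(Mul(1147, Rational(1, 1543)), -5)), Rational(1, 2)) = Pow(Add(1121, Mul(Rational(1147, 1543), -5)), Rational(1, 2)) = Pow(Add(1121, Rational(-5735, 1543)), Rational(1, 2)) = Pow(Rational(1723968, 1543), Rational(1, 2)) = Mul(Rational(24, 1543), Pow(4618199, Rational(1, 2)))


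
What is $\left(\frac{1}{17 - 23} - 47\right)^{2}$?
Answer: $\frac{80089}{36} \approx 2224.7$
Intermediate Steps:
$\left(\frac{1}{17 - 23} - 47\right)^{2} = \left(\frac{1}{-6} - 47\right)^{2} = \left(- \frac{1}{6} - 47\right)^{2} = \left(- \frac{283}{6}\right)^{2} = \frac{80089}{36}$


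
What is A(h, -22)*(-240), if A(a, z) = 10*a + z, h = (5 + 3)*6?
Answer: -109920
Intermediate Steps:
h = 48 (h = 8*6 = 48)
A(a, z) = z + 10*a
A(h, -22)*(-240) = (-22 + 10*48)*(-240) = (-22 + 480)*(-240) = 458*(-240) = -109920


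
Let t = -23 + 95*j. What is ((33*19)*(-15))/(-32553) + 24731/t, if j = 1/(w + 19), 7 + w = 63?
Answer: -1341439735/1179142 ≈ -1137.6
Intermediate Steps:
w = 56 (w = -7 + 63 = 56)
j = 1/75 (j = 1/(56 + 19) = 1/75 ≈ 0.013333)
t = -326/15 (t = -23 + 95*(1/75) = -23 + 19/15 = -326/15 ≈ -21.733)
((33*19)*(-15))/(-32553) + 24731/t = ((33*19)*(-15))/(-32553) + 24731/(-326/15) = (627*(-15))*(-1/32553) + 24731*(-15/326) = -9405*(-1/32553) - 370965/326 = 1045/3617 - 370965/326 = -1341439735/1179142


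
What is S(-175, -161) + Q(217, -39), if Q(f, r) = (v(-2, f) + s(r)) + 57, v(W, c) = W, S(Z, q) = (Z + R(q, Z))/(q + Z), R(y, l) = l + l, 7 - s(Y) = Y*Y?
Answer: -23319/16 ≈ -1457.4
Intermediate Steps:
s(Y) = 7 - Y² (s(Y) = 7 - Y*Y = 7 - Y²)
R(y, l) = 2*l
S(Z, q) = 3*Z/(Z + q) (S(Z, q) = (Z + 2*Z)/(q + Z) = (3*Z)/(Z + q) = 3*Z/(Z + q))
Q(f, r) = 62 - r² (Q(f, r) = (-2 + (7 - r²)) + 57 = (5 - r²) + 57 = 62 - r²)
S(-175, -161) + Q(217, -39) = 3*(-175)/(-175 - 161) + (62 - 1*(-39)²) = 3*(-175)/(-336) + (62 - 1*1521) = 3*(-175)*(-1/336) + (62 - 1521) = 25/16 - 1459 = -23319/16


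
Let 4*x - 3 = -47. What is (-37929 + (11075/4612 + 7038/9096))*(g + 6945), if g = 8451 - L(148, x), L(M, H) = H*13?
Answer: -1358993580859/2306 ≈ -5.8933e+8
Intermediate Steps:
x = -11 (x = 3/4 + (1/4)*(-47) = 3/4 - 47/4 = -11)
L(M, H) = 13*H
g = 8594 (g = 8451 - 13*(-11) = 8451 - 1*(-143) = 8451 + 143 = 8594)
(-37929 + (11075/4612 + 7038/9096))*(g + 6945) = (-37929 + (11075/4612 + 7038/9096))*(8594 + 6945) = (-37929 + (11075*(1/4612) + 7038*(1/9096)))*15539 = (-37929 + (11075/4612 + 1173/1516))*15539 = (-37929 + 2774947/873974)*15539 = -33146184899/873974*15539 = -1358993580859/2306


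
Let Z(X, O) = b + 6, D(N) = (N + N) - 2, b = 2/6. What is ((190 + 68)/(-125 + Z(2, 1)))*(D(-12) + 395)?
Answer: -142803/178 ≈ -802.26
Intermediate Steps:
b = ⅓ (b = 2*(⅙) = ⅓ ≈ 0.33333)
D(N) = -2 + 2*N (D(N) = 2*N - 2 = -2 + 2*N)
Z(X, O) = 19/3 (Z(X, O) = ⅓ + 6 = 19/3)
((190 + 68)/(-125 + Z(2, 1)))*(D(-12) + 395) = ((190 + 68)/(-125 + 19/3))*((-2 + 2*(-12)) + 395) = (258/(-356/3))*((-2 - 24) + 395) = (258*(-3/356))*(-26 + 395) = -387/178*369 = -142803/178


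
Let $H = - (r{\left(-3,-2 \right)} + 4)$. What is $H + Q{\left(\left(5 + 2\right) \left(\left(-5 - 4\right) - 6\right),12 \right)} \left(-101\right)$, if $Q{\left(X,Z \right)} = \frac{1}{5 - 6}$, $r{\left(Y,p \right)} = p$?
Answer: $99$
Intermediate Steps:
$Q{\left(X,Z \right)} = -1$ ($Q{\left(X,Z \right)} = \frac{1}{-1} = -1$)
$H = -2$ ($H = - (-2 + 4) = \left(-1\right) 2 = -2$)
$H + Q{\left(\left(5 + 2\right) \left(\left(-5 - 4\right) - 6\right),12 \right)} \left(-101\right) = -2 - -101 = -2 + 101 = 99$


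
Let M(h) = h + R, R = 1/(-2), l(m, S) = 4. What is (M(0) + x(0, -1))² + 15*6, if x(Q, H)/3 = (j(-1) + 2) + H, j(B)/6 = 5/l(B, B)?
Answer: 715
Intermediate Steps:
j(B) = 15/2 (j(B) = 6*(5/4) = 15/2)
R = -½ ≈ -0.50000
x(Q, H) = 57/2 + 3*H (x(Q, H) = 3*((15/2 + 2) + H) = 3*(19/2 + H) = 57/2 + 3*H)
M(h) = -½ + h (M(h) = h - ½ = -½ + h)
(M(0) + x(0, -1))² + 15*6 = ((-½ + 0) + (57/2 + 3*(-1)))² + 15*6 = (-½ + (57/2 - 3))² + 90 = (-½ + 51/2)² + 90 = 25² + 90 = 625 + 90 = 715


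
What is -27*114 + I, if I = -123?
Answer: -3201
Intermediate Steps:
-27*114 + I = -27*114 - 123 = -3078 - 123 = -3201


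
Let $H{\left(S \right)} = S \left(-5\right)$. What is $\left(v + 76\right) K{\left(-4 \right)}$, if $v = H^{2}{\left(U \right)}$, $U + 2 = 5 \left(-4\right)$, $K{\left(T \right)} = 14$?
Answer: $170464$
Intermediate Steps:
$U = -22$ ($U = -2 + 5 \left(-4\right) = -2 - 20 = -22$)
$H{\left(S \right)} = - 5 S$
$v = 12100$ ($v = \left(\left(-5\right) \left(-22\right)\right)^{2} = 110^{2} = 12100$)
$\left(v + 76\right) K{\left(-4 \right)} = \left(12100 + 76\right) 14 = 12176 \cdot 14 = 170464$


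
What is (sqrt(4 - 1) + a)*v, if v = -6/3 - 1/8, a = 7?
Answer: -119/8 - 17*sqrt(3)/8 ≈ -18.556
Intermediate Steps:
v = -17/8 (v = -6*1/3 - 1*1/8 = -2 - 1/8 = -17/8 ≈ -2.1250)
(sqrt(4 - 1) + a)*v = (sqrt(4 - 1) + 7)*(-17/8) = (sqrt(3) + 7)*(-17/8) = (7 + sqrt(3))*(-17/8) = -119/8 - 17*sqrt(3)/8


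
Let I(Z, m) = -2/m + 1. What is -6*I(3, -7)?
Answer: -54/7 ≈ -7.7143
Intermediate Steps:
I(Z, m) = 1 - 2/m
-6*I(3, -7) = -6*(-2 - 7)/(-7) = -(-6)*(-9)/7 = -6*9/7 = -54/7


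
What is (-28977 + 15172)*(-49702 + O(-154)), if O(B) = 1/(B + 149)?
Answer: 686138871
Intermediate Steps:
O(B) = 1/(149 + B)
(-28977 + 15172)*(-49702 + O(-154)) = (-28977 + 15172)*(-49702 + 1/(149 - 154)) = -13805*(-49702 + 1/(-5)) = -13805*(-49702 - 1/5) = -13805*(-248511/5) = 686138871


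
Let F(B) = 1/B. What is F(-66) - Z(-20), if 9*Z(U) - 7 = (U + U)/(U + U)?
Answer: -179/198 ≈ -0.90404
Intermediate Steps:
Z(U) = 8/9 (Z(U) = 7/9 + ((U + U)/(U + U))/9 = 7/9 + ((2*U)/((2*U)))/9 = 7/9 + ((2*U)*(1/(2*U)))/9 = 7/9 + (⅑)*1 = 7/9 + ⅑ = 8/9)
F(-66) - Z(-20) = 1/(-66) - 1*8/9 = -1/66 - 8/9 = -179/198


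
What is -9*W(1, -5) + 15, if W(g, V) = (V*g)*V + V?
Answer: -165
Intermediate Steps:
W(g, V) = V + g*V² (W(g, V) = g*V² + V = V + g*V²)
-9*W(1, -5) + 15 = -(-45)*(1 - 5*1) + 15 = -(-45)*(1 - 5) + 15 = -(-45)*(-4) + 15 = -9*20 + 15 = -180 + 15 = -165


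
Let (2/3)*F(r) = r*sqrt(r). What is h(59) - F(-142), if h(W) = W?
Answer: 59 + 213*I*sqrt(142) ≈ 59.0 + 2538.2*I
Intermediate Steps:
F(r) = 3*r**(3/2)/2 (F(r) = 3*(r*sqrt(r))/2 = 3*r**(3/2)/2)
h(59) - F(-142) = 59 - 3*(-142)**(3/2)/2 = 59 - 3*(-142*I*sqrt(142))/2 = 59 - (-213)*I*sqrt(142) = 59 + 213*I*sqrt(142)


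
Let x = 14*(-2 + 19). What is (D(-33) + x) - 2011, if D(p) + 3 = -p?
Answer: -1743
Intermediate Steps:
D(p) = -3 - p
x = 238 (x = 14*17 = 238)
(D(-33) + x) - 2011 = ((-3 - 1*(-33)) + 238) - 2011 = ((-3 + 33) + 238) - 2011 = (30 + 238) - 2011 = 268 - 2011 = -1743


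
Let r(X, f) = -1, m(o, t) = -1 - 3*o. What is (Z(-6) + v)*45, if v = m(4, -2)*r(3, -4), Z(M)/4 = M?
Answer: -495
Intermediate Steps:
Z(M) = 4*M
v = 13 (v = (-1 - 3*4)*(-1) = (-1 - 12)*(-1) = -13*(-1) = 13)
(Z(-6) + v)*45 = (4*(-6) + 13)*45 = (-24 + 13)*45 = -11*45 = -495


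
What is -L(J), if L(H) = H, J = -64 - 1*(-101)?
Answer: -37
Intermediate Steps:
J = 37 (J = -64 + 101 = 37)
-L(J) = -1*37 = -37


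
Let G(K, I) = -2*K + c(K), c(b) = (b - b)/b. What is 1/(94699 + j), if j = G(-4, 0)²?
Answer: 1/94763 ≈ 1.0553e-5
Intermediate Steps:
c(b) = 0 (c(b) = 0/b = 0)
G(K, I) = -2*K (G(K, I) = -2*K + 0 = -2*K)
j = 64 (j = (-2*(-4))² = 8² = 64)
1/(94699 + j) = 1/(94699 + 64) = 1/94763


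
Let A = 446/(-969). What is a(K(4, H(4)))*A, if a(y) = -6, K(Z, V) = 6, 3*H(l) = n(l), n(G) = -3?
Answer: 892/323 ≈ 2.7616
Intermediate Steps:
H(l) = -1 (H(l) = (⅓)*(-3) = -1)
A = -446/969 (A = 446*(-1/969) = -446/969 ≈ -0.46027)
a(K(4, H(4)))*A = -6*(-446/969) = 892/323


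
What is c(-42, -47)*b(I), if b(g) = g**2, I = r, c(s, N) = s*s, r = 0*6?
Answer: 0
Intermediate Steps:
r = 0
c(s, N) = s**2
I = 0
c(-42, -47)*b(I) = (-42)**2*0**2 = 1764*0 = 0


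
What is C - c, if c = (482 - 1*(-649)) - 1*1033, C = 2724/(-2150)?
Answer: -106712/1075 ≈ -99.267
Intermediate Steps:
C = -1362/1075 (C = 2724*(-1/2150) = -1362/1075 ≈ -1.2670)
c = 98 (c = (482 + 649) - 1033 = 1131 - 1033 = 98)
C - c = -1362/1075 - 1*98 = -1362/1075 - 98 = -106712/1075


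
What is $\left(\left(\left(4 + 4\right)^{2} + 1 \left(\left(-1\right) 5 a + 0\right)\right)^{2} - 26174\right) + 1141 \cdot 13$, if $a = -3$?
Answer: $-5100$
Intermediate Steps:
$\left(\left(\left(4 + 4\right)^{2} + 1 \left(\left(-1\right) 5 a + 0\right)\right)^{2} - 26174\right) + 1141 \cdot 13 = \left(\left(\left(4 + 4\right)^{2} + 1 \left(\left(-1\right) 5 \left(-3\right) + 0\right)\right)^{2} - 26174\right) + 1141 \cdot 13 = \left(\left(8^{2} + 1 \left(\left(-5\right) \left(-3\right) + 0\right)\right)^{2} - 26174\right) + 14833 = \left(\left(64 + 1 \left(15 + 0\right)\right)^{2} - 26174\right) + 14833 = \left(\left(64 + 1 \cdot 15\right)^{2} - 26174\right) + 14833 = \left(\left(64 + 15\right)^{2} - 26174\right) + 14833 = \left(79^{2} - 26174\right) + 14833 = \left(6241 - 26174\right) + 14833 = -19933 + 14833 = -5100$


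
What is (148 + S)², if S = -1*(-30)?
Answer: 31684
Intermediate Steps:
S = 30
(148 + S)² = (148 + 30)² = 178² = 31684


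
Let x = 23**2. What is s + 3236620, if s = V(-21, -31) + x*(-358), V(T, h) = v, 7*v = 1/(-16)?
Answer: 341290655/112 ≈ 3.0472e+6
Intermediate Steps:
v = -1/112 (v = (1/7)/(-16) = (1/7)*(-1/16) = -1/112 ≈ -0.0089286)
V(T, h) = -1/112
x = 529
s = -21210785/112 (s = -1/112 + 529*(-358) = -1/112 - 189382 = -21210785/112 ≈ -1.8938e+5)
s + 3236620 = -21210785/112 + 3236620 = 341290655/112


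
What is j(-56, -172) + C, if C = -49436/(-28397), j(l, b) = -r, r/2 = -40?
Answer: 2321196/28397 ≈ 81.741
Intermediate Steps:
r = -80 (r = 2*(-40) = -80)
j(l, b) = 80 (j(l, b) = -1*(-80) = 80)
C = 49436/28397 (C = -49436*(-1/28397) = 49436/28397 ≈ 1.7409)
j(-56, -172) + C = 80 + 49436/28397 = 2321196/28397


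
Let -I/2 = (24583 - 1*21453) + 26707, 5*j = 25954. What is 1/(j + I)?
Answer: -5/272416 ≈ -1.8354e-5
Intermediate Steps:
j = 25954/5 (j = (⅕)*25954 = 25954/5 ≈ 5190.8)
I = -59674 (I = -2*((24583 - 1*21453) + 26707) = -2*((24583 - 21453) + 26707) = -2*(3130 + 26707) = -2*29837 = -59674)
1/(j + I) = 1/(25954/5 - 59674) = 1/(-272416/5) = -5/272416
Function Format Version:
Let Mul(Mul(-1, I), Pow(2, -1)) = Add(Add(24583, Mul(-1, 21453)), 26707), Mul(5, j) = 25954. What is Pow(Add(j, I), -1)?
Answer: Rational(-5, 272416) ≈ -1.8354e-5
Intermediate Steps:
j = Rational(25954, 5) (j = Mul(Rational(1, 5), 25954) = Rational(25954, 5) ≈ 5190.8)
I = -59674 (I = Mul(-2, Add(Add(24583, Mul(-1, 21453)), 26707)) = Mul(-2, Add(Add(24583, -21453), 26707)) = Mul(-2, Add(3130, 26707)) = Mul(-2, 29837) = -59674)
Pow(Add(j, I), -1) = Pow(Add(Rational(25954, 5), -59674), -1) = Pow(Rational(-272416, 5), -1) = Rational(-5, 272416)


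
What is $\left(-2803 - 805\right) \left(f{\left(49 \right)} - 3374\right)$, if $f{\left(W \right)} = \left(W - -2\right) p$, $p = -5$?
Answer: $13093432$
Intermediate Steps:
$f{\left(W \right)} = -10 - 5 W$ ($f{\left(W \right)} = \left(W - -2\right) \left(-5\right) = \left(W + 2\right) \left(-5\right) = \left(2 + W\right) \left(-5\right) = -10 - 5 W$)
$\left(-2803 - 805\right) \left(f{\left(49 \right)} - 3374\right) = \left(-2803 - 805\right) \left(\left(-10 - 245\right) - 3374\right) = - 3608 \left(\left(-10 - 245\right) - 3374\right) = - 3608 \left(-255 - 3374\right) = \left(-3608\right) \left(-3629\right) = 13093432$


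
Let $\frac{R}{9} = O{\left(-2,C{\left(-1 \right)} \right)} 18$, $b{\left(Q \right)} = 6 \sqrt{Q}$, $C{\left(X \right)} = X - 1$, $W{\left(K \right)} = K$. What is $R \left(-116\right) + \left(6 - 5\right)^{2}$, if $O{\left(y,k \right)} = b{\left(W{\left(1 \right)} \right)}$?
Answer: $-112751$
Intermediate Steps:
$C{\left(X \right)} = -1 + X$
$O{\left(y,k \right)} = 6$ ($O{\left(y,k \right)} = 6 \sqrt{1} = 6 \cdot 1 = 6$)
$R = 972$ ($R = 9 \cdot 6 \cdot 18 = 9 \cdot 108 = 972$)
$R \left(-116\right) + \left(6 - 5\right)^{2} = 972 \left(-116\right) + \left(6 - 5\right)^{2} = -112752 + 1^{2} = -112752 + 1 = -112751$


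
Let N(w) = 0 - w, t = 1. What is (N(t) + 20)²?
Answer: 361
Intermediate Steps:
N(w) = -w
(N(t) + 20)² = (-1*1 + 20)² = (-1 + 20)² = 19² = 361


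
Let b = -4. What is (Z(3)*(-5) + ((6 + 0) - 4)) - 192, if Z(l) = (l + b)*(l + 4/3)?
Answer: -505/3 ≈ -168.33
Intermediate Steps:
Z(l) = (-4 + l)*(4/3 + l) (Z(l) = (l - 4)*(l + 4/3) = (-4 + l)*(l + 4*(⅓)) = (-4 + l)*(l + 4/3) = (-4 + l)*(4/3 + l))
(Z(3)*(-5) + ((6 + 0) - 4)) - 192 = ((-16/3 + 3² - 8/3*3)*(-5) + ((6 + 0) - 4)) - 192 = ((-16/3 + 9 - 8)*(-5) + (6 - 4)) - 192 = (-13/3*(-5) + 2) - 192 = (65/3 + 2) - 192 = 71/3 - 192 = -505/3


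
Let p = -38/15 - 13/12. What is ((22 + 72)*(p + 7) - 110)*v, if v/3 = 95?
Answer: 118579/2 ≈ 59290.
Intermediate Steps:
v = 285 (v = 3*95 = 285)
p = -217/60 (p = -38*1/15 - 13*1/12 = -38/15 - 13/12 = -217/60 ≈ -3.6167)
((22 + 72)*(p + 7) - 110)*v = ((22 + 72)*(-217/60 + 7) - 110)*285 = (94*(203/60) - 110)*285 = (9541/30 - 110)*285 = (6241/30)*285 = 118579/2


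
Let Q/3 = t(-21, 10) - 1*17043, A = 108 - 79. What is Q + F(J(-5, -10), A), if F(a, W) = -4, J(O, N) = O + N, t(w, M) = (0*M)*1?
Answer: -51133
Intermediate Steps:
A = 29
t(w, M) = 0 (t(w, M) = 0*1 = 0)
J(O, N) = N + O
Q = -51129 (Q = 3*(0 - 1*17043) = 3*(0 - 17043) = 3*(-17043) = -51129)
Q + F(J(-5, -10), A) = -51129 - 4 = -51133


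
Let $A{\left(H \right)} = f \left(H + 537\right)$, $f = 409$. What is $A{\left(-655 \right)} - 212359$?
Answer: $-260621$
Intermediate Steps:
$A{\left(H \right)} = 219633 + 409 H$ ($A{\left(H \right)} = 409 \left(H + 537\right) = 409 \left(537 + H\right) = 219633 + 409 H$)
$A{\left(-655 \right)} - 212359 = \left(219633 + 409 \left(-655\right)\right) - 212359 = \left(219633 - 267895\right) - 212359 = -48262 - 212359 = -260621$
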